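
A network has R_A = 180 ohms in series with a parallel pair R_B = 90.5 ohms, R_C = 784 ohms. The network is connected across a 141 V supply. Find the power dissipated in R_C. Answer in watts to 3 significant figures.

Replace R_B and R_C with their parallel equivalent so the circuit becomes R_A in series with R_p.
R_p = (90.5×784)/(90.5+784) = 81.13 Ω
R_total = 180 + 81.13 = 261.1 Ω
I = V / R_total = 141 / 261.1 = 0.5400 A
Voltage across the parallel pair: V_p = I × R_p = 0.5400 × 81.13 = 43.81 V
R_C is across V_p, so use P = V²/R for that branch.
P_R_C = (43.81)² / 784 = 2.448 W

2.45 W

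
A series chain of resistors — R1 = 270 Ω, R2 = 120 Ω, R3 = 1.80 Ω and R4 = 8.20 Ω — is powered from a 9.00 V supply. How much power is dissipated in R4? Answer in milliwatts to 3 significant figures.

4.15 mW

In a series string the same current flows through every resistor — find that current, then P = I²R for the one we want.
R_total = 270 + 120 + 1.80 + 8.20 = 400.0 Ω
I = V / R_total = 9.00 / 400.0 = 0.02250 A
P_R4 = I² × R4 = (0.02250)² × 8.20 = 0.004151 W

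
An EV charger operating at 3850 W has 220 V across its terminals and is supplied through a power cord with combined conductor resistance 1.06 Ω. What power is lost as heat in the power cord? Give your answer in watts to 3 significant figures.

The power cord and load are in series, so the same current flows in both; the loss is I²R_line.
I = P / V = 3850 / 220 = 17.50 A through the power cord.
P_line = I² R_line = (17.50)² × 1.06 = 324.6 W

325 W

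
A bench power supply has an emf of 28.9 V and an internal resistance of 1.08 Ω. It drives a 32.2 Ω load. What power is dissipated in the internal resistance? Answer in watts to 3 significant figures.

The internal resistance carries the same current as the load; P_int = I²r.
I = ε / (r + R) = 28.9 / (1.08 + 32.2) = 0.8684 A
P_int = I² r = (0.8684)² × 1.08 = 0.8144 W

0.814 W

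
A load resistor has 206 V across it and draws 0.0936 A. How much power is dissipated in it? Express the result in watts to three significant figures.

19.3 W

Since both terminal voltage and current are stated, P = V I gives the power in one step.
P = 206 V × 0.09360 A = 19.28 W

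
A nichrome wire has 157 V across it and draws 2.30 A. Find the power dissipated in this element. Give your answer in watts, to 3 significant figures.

361 W

Since both terminal voltage and current are stated, P = V I gives the power in one step.
P = 157 V × 2.300 A = 361.1 W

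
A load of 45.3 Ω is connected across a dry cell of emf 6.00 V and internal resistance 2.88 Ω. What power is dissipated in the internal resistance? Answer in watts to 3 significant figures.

The source's internal resistance is just another series element carrying I; its dissipation is I²r.
I = ε / (r + R) = 6.00 / (2.88 + 45.3) = 0.1245 A
P_int = I² r = (0.1245)² × 2.88 = 0.04466 W

0.0447 W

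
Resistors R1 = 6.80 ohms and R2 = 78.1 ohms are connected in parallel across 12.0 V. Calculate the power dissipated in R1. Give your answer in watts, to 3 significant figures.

Every branch has 12.0 V across it, so for R1 the power is simply V²/R.
P_R1 = V² / R1 = (12.0)² / 6.80 Ω = 21.18 W

21.2 W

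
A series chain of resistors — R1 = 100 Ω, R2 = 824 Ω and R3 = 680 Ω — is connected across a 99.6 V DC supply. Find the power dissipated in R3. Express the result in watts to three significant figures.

2.62 W

Series elements share the same current, so find I first, then use P = I²R.
R_total = 100 + 824 + 680 = 1604 Ω
I = V / R_total = 99.6 / 1604 = 0.06209 A
P_R3 = I² × R3 = (0.06209)² × 680 = 2.622 W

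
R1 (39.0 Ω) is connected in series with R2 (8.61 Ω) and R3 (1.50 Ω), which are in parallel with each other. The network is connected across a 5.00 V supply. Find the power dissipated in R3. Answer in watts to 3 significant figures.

0.0168 W

First combine the parallel branches into one equivalent R_p, then R1 + R_p is a series pair.
R_p = (8.61×1.50)/(8.61+1.50) = 1.277 Ω
R_total = 39.0 + 1.277 = 40.28 Ω
I = V / R_total = 5.00 / 40.28 = 0.1241 A
Voltage across the parallel pair: V_p = I × R_p = 0.1241 × 1.277 = 0.1586 V
With V_p across R3, its power is V_p²/R3.
P_R3 = (0.1586)² / 1.50 = 0.01677 W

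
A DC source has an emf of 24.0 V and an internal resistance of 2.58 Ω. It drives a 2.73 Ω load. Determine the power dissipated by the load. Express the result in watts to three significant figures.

With r and R in series, I = ε/(r+R); the load dissipates I²R.
I = ε / (r + R) = 24.0 / (2.58 + 2.73) = 4.520 A
P_load = I² R = (4.520)² × 2.73 = 55.77 W

55.8 W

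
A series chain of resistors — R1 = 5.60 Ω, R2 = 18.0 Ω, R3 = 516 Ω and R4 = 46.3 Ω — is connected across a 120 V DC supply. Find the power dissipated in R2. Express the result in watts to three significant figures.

Since the resistors are in series they all carry the loop current I = V/R_total; the power in any one is I²R.
R_total = 5.60 + 18.0 + 516 + 46.3 = 585.9 Ω
I = V / R_total = 120 / 585.9 = 0.2048 A
P_R2 = I² × R2 = (0.2048)² × 18.0 = 0.7551 W

0.755 W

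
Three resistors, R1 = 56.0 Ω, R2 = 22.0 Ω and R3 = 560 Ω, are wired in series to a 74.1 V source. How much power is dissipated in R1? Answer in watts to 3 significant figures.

Series elements share the same current, so find I first, then use P = I²R.
R_total = 56.0 + 22.0 + 560 = 638.0 Ω
I = V / R_total = 74.1 / 638.0 = 0.1161 A
P_R1 = I² × R1 = (0.1161)² × 56.0 = 0.7554 W

0.755 W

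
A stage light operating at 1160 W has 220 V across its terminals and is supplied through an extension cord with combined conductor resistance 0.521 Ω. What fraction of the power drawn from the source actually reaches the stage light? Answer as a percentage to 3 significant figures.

I = P / V = 1160 / 220 = 5.273 A through the extension cord.
P_line = I² R_line = (5.273)² × 0.521 = 14.48 W
P_source = P_load + P_line = 1160 + 14.48 = 1174 W
η = P_load / P_source = 1160 / 1174 = 0.9877

98.8 %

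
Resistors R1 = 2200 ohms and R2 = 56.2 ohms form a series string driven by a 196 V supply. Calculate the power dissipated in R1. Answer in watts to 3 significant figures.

16.6 W

Since the resistors are in series they all carry the loop current I = V/R_total; the power in any one is I²R.
R_total = 2200 + 56.2 = 2256 Ω
I = V / R_total = 196 / 2256 = 0.08687 A
P_R1 = I² × R1 = (0.08687)² × 2200 = 16.60 W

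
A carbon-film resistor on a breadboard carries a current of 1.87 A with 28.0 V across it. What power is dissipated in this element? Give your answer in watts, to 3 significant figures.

52.4 W

Since both terminal voltage and current are stated, P = V I gives the power in one step.
P = 28.0 V × 1.870 A = 52.36 W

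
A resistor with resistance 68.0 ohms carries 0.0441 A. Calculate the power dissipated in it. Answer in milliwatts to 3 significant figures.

The current through and the resistance of the element are both given; use P = I²R.
P = (0.04410 A)² × 68.0 Ω = 0.1322 W

132 mW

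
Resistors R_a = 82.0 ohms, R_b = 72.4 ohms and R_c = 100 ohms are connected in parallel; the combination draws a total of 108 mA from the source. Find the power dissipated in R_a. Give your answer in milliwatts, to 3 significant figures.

110 mW

We need the common branch voltage; get it from I_total × R_eq, then P = V²/R for the branch.
1/R_eq = 1/82.0 + 1/72.4 + 1/100 ⇒ R_eq = 27.77 Ω
V = I_total × R_eq = 0.1080 × 27.77 = 2.999 V
P_R_a = V² / R_a = (2.999)² / 82.0 = 0.1097 W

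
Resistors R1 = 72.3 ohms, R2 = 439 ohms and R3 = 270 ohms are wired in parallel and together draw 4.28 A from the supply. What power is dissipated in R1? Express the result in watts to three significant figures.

We need the common branch voltage; get it from I_total × R_eq, then P = V²/R for the branch.
1/R_eq = 1/72.3 + 1/439 + 1/270 ⇒ R_eq = 50.47 Ω
V = I_total × R_eq = 4.280 × 50.47 = 216.0 V
P_R1 = V² / R1 = (216.0)² / 72.3 = 645.4 W

645 W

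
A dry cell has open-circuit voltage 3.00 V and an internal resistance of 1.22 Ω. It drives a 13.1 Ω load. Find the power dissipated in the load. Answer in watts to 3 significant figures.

With r and R in series, I = ε/(r+R); the load dissipates I²R.
I = ε / (r + R) = 3.00 / (1.22 + 13.1) = 0.2095 A
P_load = I² R = (0.2095)² × 13.1 = 0.5749 W

0.575 W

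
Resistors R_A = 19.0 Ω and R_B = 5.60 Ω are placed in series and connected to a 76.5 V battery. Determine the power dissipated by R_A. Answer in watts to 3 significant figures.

184 W

Series elements share the same current, so find I first, then use P = I²R.
R_total = 19.0 + 5.60 = 24.60 Ω
I = V / R_total = 76.5 / 24.60 = 3.110 A
P_R_A = I² × R_A = (3.110)² × 19.0 = 183.7 W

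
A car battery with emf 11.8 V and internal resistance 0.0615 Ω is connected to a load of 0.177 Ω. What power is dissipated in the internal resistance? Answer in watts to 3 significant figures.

The internal resistance carries the same current as the load; P_int = I²r.
I = ε / (r + R) = 11.8 / (0.0615 + 0.177) = 49.48 A
P_int = I² r = (49.48)² × 0.0615 = 150.5 W

151 W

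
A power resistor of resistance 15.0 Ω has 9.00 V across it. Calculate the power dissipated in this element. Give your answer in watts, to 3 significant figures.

5.40 W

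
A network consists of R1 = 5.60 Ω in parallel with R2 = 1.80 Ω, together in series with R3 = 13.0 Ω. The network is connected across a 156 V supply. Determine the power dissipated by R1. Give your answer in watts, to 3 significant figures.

Combine R1 and R2 into their parallel equivalent first, reducing the network to two series resistors.
R_p = (5.60×1.80)/(5.60+1.80) = 1.362 Ω
R_total = R_p + 13.0 = 1.362 + 13.0 = 14.36 Ω
I = V / R_total = 156 / 14.36 = 10.86 A
Voltage across the parallel pair: V_p = I × R_p = 10.86 × 1.362 = 14.80 V
R1 has V_p across it, so P = V_p²/R1.
P_R1 = (14.80)² / 5.60 = 39.09 W

39.1 W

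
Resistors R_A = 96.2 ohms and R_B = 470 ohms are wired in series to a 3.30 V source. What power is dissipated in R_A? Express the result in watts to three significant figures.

0.00327 W

In a series string the same current flows through every resistor — find that current, then P = I²R for the one we want.
R_total = 96.2 + 470 = 566.2 Ω
I = V / R_total = 3.30 / 566.2 = 0.005828 A
P_R_A = I² × R_A = (0.005828)² × 96.2 = 0.003268 W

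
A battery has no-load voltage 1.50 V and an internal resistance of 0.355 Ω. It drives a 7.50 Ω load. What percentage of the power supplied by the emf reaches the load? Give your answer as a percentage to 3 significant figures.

95.5 %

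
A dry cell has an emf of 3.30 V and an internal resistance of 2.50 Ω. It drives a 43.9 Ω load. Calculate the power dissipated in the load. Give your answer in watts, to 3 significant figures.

The internal resistance and the load are in series, so the same I flows through both; get I from ε/(r+R), then I²R for the load.
I = ε / (r + R) = 3.30 / (2.50 + 43.9) = 0.07112 A
P_load = I² R = (0.07112)² × 43.9 = 0.2221 W

0.222 W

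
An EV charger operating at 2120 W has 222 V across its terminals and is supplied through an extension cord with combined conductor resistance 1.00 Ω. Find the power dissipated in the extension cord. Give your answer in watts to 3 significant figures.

91.2 W

The extension cord is a series resistance carrying the load current; its dissipation is I²R_line.
I = P / V = 2120 / 222 = 9.550 A through the extension cord.
P_line = I² R_line = (9.550)² × 1.00 = 91.19 W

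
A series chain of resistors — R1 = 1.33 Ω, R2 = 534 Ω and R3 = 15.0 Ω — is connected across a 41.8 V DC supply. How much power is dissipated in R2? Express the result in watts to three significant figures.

3.08 W

Every series element carries the same I. Get I from the total resistance, then P = I² × R2.
R_total = 1.33 + 534 + 15.0 = 550.3 Ω
I = V / R_total = 41.8 / 550.3 = 0.07595 A
P_R2 = I² × R2 = (0.07595)² × 534 = 3.081 W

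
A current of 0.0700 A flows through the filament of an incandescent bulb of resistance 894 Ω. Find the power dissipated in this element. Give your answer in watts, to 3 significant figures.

4.38 W

The current through and the resistance of the element are both given; use P = I²R.
P = (0.07000 A)² × 894 Ω = 4.381 W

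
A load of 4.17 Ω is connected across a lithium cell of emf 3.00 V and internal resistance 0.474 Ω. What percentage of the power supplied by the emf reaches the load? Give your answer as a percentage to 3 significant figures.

89.8 %

Efficiency is P_load / P_total. With a series r and R sharing the same I, P = I²R for each, so η = R/(R+r).
η = R / (R + r) = 4.17 / (4.17 + 0.474) = 0.8979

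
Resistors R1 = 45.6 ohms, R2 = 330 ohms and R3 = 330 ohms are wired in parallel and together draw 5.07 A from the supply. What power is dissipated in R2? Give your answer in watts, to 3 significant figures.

99.4 W

Only the total current is stated, so first find the parallel equivalent to get the voltage across the combination.
1/R_eq = 1/45.6 + 1/330 + 1/330 ⇒ R_eq = 35.73 Ω
V = I_total × R_eq = 5.070 × 35.73 = 181.1 V
P_R2 = V² / R2 = (181.1)² / 330 = 99.42 W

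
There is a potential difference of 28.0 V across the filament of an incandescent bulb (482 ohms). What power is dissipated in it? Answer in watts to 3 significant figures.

1.63 W

Voltage and resistance are given, so P = V²/R is the one-step route.
P = (28.0 V)² / 482 Ω = 1.627 W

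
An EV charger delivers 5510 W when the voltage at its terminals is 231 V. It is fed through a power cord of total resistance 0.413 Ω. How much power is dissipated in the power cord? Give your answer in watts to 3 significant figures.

235 W

The power cord is a series resistance carrying the load current; its dissipation is I²R_line.
I = P / V = 5510 / 231 = 23.85 A through the power cord.
P_line = I² R_line = (23.85)² × 0.413 = 235.0 W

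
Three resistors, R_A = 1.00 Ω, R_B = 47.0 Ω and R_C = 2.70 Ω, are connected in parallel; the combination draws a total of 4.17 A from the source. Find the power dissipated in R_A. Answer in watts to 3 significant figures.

We need the common branch voltage; get it from I_total × R_eq, then P = V²/R for the branch.
1/R_eq = 1/1.00 + 1/47.0 + 1/2.70 ⇒ R_eq = 0.7186 Ω
V = I_total × R_eq = 4.170 × 0.7186 = 2.996 V
P_R_A = V² / R_A = (2.996)² / 1.00 = 8.979 W

8.98 W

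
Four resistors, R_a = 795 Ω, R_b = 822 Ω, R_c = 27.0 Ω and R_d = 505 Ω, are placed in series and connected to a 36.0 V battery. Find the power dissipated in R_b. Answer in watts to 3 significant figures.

0.231 W

The current is common to all series resistors; compute it, then apply P = I²R for the target.
R_total = 795 + 822 + 27.0 + 505 = 2149 Ω
I = V / R_total = 36.0 / 2149 = 0.01675 A
P_R_b = I² × R_b = (0.01675)² × 822 = 0.2307 W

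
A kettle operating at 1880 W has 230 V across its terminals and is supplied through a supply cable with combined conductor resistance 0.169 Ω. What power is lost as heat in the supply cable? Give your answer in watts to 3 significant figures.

11.3 W

The supply cable and load are in series, so the same current flows in both; the loss is I²R_line.
I = P / V = 1880 / 230 = 8.174 A through the supply cable.
P_line = I² R_line = (8.174)² × 0.169 = 11.29 W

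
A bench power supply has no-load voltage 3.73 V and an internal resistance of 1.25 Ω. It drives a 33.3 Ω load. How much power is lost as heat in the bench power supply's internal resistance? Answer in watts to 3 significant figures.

The internal resistance carries the same current as the load; P_int = I²r.
I = ε / (r + R) = 3.73 / (1.25 + 33.3) = 0.1080 A
P_int = I² r = (0.1080)² × 1.25 = 0.01457 W

0.0146 W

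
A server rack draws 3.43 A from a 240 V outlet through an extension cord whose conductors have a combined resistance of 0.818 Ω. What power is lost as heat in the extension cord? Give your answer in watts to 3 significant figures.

9.62 W

The extension cord is a series resistance carrying the load current; its dissipation is I²R_line.
The extension cord carries the full 3.43 A.
P_line = I² R_line = (3.430)² × 0.818 = 9.624 W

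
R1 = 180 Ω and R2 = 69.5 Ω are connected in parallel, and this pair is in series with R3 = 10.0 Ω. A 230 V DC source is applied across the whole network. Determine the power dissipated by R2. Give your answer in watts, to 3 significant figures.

529 W

Collapse the R1‖R2 pair into one equivalent R_p; then R_p and R3 form a series string.
R_p = (180×69.5)/(180+69.5) = 50.14 Ω
R_total = R_p + 10.0 = 50.14 + 10.0 = 60.14 Ω
I = V / R_total = 230 / 60.14 = 3.824 A
Voltage across the parallel pair: V_p = I × R_p = 3.824 × 50.14 = 191.8 V
R2 sits across V_p; its power is V_p²/R.
P_R2 = (191.8)² / 69.5 = 529.1 W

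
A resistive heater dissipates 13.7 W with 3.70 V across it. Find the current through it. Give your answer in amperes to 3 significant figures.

The two known quantities fix the third via I = P / V.
I = 13.7 / 3.70 = 3.703 A

3.70 A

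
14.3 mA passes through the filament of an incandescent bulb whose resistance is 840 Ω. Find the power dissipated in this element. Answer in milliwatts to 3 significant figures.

172 mW

Current and resistance are given, so P = I²R is the direct form.
P = (0.01430 A)² × 840 Ω = 0.1718 W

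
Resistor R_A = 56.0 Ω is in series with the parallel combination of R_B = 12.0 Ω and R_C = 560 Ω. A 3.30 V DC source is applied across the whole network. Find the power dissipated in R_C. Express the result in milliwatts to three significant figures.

Collapse R_B‖R_C to a single equivalent, reducing the network to two series elements.
R_p = (12.0×560)/(12.0+560) = 11.75 Ω
R_total = 56.0 + 11.75 = 67.75 Ω
I = V / R_total = 3.30 / 67.75 = 0.04871 A
Voltage across the parallel pair: V_p = I × R_p = 0.04871 × 11.75 = 0.5723 V
R_C is across V_p, so use P = V²/R for that branch.
P_R_C = (0.5723)² / 560 = 0.0005848 W

0.585 mW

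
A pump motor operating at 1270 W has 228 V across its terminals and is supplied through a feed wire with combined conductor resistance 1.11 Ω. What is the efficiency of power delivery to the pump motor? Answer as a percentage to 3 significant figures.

I = P / V = 1270 / 228 = 5.570 A through the feed wire.
P_line = I² R_line = (5.570)² × 1.11 = 34.44 W
P_source = P_load + P_line = 1270 + 34.44 = 1304 W
η = P_load / P_source = 1270 / 1304 = 0.9736

97.4 %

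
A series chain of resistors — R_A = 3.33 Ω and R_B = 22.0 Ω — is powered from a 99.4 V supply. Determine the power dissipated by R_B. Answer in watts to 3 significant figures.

339 W

In a series string the same current flows through every resistor — find that current, then P = I²R for the one we want.
R_total = 3.33 + 22.0 = 25.33 Ω
I = V / R_total = 99.4 / 25.33 = 3.924 A
P_R_B = I² × R_B = (3.924)² × 22.0 = 338.8 W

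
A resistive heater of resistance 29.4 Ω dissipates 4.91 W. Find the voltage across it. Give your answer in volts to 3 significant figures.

12.0 V

Inverting the appropriate power form: V = √(P R).
V = √(4.91 × 29.4) = 12.01 V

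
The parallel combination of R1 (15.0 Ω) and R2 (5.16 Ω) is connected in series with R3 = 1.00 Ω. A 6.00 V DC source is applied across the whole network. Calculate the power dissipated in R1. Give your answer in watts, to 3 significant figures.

Reduce the parallel combination to a single R_p; the circuit then becomes R_p in series with the remaining resistor.
R_p = (15.0×5.16)/(15.0+5.16) = 3.839 Ω
R_total = R_p + 1.00 = 3.839 + 1.00 = 4.839 Ω
I = V / R_total = 6.00 / 4.839 = 1.240 A
Voltage across the parallel pair: V_p = I × R_p = 1.240 × 3.839 = 4.760 V
Use P = V²/R for R1 with V = V_p.
P_R1 = (4.760)² / 15.0 = 1.511 W

1.51 W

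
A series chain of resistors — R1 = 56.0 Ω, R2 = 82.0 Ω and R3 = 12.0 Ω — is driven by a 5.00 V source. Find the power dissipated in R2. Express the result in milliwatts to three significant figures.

Since the resistors are in series they all carry the loop current I = V/R_total; the power in any one is I²R.
R_total = 56.0 + 82.0 + 12.0 = 150.0 Ω
I = V / R_total = 5.00 / 150.0 = 0.03333 A
P_R2 = I² × R2 = (0.03333)² × 82.0 = 0.09111 W

91.1 mW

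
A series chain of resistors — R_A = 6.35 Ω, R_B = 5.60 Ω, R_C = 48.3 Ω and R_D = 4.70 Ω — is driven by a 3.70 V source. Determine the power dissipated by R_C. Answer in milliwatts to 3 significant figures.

157 mW

In a series string the same current flows through every resistor — find that current, then P = I²R for the one we want.
R_total = 6.35 + 5.60 + 48.3 + 4.70 = 64.95 Ω
I = V / R_total = 3.70 / 64.95 = 0.05697 A
P_R_C = I² × R_C = (0.05697)² × 48.3 = 0.1567 W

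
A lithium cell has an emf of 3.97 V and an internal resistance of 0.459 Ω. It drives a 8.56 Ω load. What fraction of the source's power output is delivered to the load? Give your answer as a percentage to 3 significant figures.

94.9 %

Efficiency is P_load / P_total. With a series r and R sharing the same I, P = I²R for each, so η = R/(R+r).
η = R / (R + r) = 8.56 / (8.56 + 0.459) = 0.9491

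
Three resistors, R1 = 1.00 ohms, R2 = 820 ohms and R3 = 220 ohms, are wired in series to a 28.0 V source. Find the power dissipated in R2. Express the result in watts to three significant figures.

Series elements share the same current, so find I first, then use P = I²R.
R_total = 1.00 + 820 + 220 = 1041 Ω
I = V / R_total = 28.0 / 1041 = 0.02690 A
P_R2 = I² × R2 = (0.02690)² × 820 = 0.5932 W

0.593 W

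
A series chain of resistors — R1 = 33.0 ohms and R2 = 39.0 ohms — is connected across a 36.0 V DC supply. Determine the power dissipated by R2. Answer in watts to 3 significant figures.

9.75 W

Every series element carries the same I. Get I from the total resistance, then P = I² × R2.
R_total = 33.0 + 39.0 = 72.00 Ω
I = V / R_total = 36.0 / 72.00 = 0.5000 A
P_R2 = I² × R2 = (0.5000)² × 39.0 = 9.750 W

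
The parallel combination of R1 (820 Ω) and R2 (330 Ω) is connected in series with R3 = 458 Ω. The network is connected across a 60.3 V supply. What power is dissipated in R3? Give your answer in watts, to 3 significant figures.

Collapse the R1‖R2 pair into one equivalent R_p; then R_p and R3 form a series string.
R_p = (820×330)/(820+330) = 235.3 Ω
R_total = R_p + 458 = 235.3 + 458 = 693.3 Ω
I = V / R_total = 60.3 / 693.3 = 0.08697 A
All the supply current flows through R3; use P = I²R3.
P_R3 = (0.08697)² × 458 = 3.465 W

3.46 W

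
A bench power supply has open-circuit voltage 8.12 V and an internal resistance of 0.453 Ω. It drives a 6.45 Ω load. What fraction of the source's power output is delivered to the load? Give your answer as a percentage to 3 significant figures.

Efficiency is P_load / P_total. With a series r and R sharing the same I, P = I²R for each, so η = R/(R+r).
η = R / (R + r) = 6.45 / (6.45 + 0.453) = 0.9344

93.4 %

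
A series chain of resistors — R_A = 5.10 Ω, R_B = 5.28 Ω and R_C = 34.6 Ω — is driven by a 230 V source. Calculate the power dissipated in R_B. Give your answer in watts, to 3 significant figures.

138 W

Every series element carries the same I. Get I from the total resistance, then P = I² × R_B.
R_total = 5.10 + 5.28 + 34.6 = 44.98 Ω
I = V / R_total = 230 / 44.98 = 5.113 A
P_R_B = I² × R_B = (5.113)² × 5.28 = 138.1 W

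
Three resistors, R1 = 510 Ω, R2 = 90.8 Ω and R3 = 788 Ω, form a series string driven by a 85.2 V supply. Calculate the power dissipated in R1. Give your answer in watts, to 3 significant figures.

1.92 W

Every series element carries the same I. Get I from the total resistance, then P = I² × R1.
R_total = 510 + 90.8 + 788 = 1389 Ω
I = V / R_total = 85.2 / 1389 = 0.06135 A
P_R1 = I² × R1 = (0.06135)² × 510 = 1.919 W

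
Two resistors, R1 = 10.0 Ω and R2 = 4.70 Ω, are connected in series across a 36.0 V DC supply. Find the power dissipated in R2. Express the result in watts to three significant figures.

The current is common to all series resistors; compute it, then apply P = I²R for the target.
R_total = 10.0 + 4.70 = 14.70 Ω
I = V / R_total = 36.0 / 14.70 = 2.449 A
P_R2 = I² × R2 = (2.449)² × 4.70 = 28.19 W

28.2 W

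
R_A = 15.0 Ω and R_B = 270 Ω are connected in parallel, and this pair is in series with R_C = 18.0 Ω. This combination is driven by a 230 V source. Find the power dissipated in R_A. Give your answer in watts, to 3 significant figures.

Collapse the R_A‖R_B pair into one equivalent R_p; then R_p and R_C form a series string.
R_p = (15.0×270)/(15.0+270) = 14.21 Ω
R_total = R_p + 18.0 = 14.21 + 18.0 = 32.21 Ω
I = V / R_total = 230 / 32.21 = 7.141 A
Voltage across the parallel pair: V_p = I × R_p = 7.141 × 14.21 = 101.5 V
Use P = V²/R for R_A with V = V_p.
P_R_A = (101.5)² / 15.0 = 686.4 W

686 W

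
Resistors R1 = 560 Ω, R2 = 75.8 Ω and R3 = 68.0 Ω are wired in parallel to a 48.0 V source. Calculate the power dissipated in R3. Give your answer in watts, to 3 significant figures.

33.9 W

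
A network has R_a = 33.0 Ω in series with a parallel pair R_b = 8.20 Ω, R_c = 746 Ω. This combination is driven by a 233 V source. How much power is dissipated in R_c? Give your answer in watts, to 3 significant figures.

2.83 W

Replace R_b and R_c with their parallel equivalent so the circuit becomes R_a in series with R_p.
R_p = (8.20×746)/(8.20+746) = 8.111 Ω
R_total = 33.0 + 8.111 = 41.11 Ω
I = V / R_total = 233 / 41.11 = 5.668 A
Voltage across the parallel pair: V_p = I × R_p = 5.668 × 8.111 = 45.97 V
R_c sees V_p directly, so P = V_p² / R_c.
P_R_c = (45.97)² / 746 = 2.833 W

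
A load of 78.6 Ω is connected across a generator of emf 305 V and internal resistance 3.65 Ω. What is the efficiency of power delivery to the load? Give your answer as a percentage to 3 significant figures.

95.6 %

Both r and R carry the same current, so the power split is just the resistance split: η = R/(R+r).
η = R / (R + r) = 78.6 / (78.6 + 3.65) = 0.9556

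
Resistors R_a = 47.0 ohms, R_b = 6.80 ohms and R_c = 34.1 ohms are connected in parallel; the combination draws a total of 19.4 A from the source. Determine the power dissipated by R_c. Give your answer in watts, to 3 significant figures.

282 W

Only the total current is stated, so first find the parallel equivalent to get the voltage across the combination.
1/R_eq = 1/47.0 + 1/6.80 + 1/34.1 ⇒ R_eq = 5.059 Ω
V = I_total × R_eq = 19.40 × 5.059 = 98.15 V
P_R_c = V² / R_c = (98.15)² / 34.1 = 282.5 W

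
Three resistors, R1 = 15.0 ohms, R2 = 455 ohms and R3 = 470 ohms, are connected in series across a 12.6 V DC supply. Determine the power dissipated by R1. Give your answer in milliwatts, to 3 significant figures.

Since the resistors are in series they all carry the loop current I = V/R_total; the power in any one is I²R.
R_total = 15.0 + 455 + 470 = 940.0 Ω
I = V / R_total = 12.6 / 940.0 = 0.01340 A
P_R1 = I² × R1 = (0.01340)² × 15.0 = 0.002695 W

2.70 mW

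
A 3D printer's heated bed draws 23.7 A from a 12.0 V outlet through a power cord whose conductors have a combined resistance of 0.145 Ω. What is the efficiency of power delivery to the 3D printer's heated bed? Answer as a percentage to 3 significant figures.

71.4 %

The power cord carries the full 23.7 A.
P_line = I² R_line = (23.70)² × 0.145 = 81.45 W
P_source = V I = 12.0 × 23.70 = 284.4 W; P_load = 203.0 W
η = P_load / P_source = 203.0 / 284.4 = 0.7136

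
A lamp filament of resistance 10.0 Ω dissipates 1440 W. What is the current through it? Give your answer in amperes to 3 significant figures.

The two known quantities fix the third via I = √(P / R).
I = √(1440 / 10.0) = 12.00 A

12.0 A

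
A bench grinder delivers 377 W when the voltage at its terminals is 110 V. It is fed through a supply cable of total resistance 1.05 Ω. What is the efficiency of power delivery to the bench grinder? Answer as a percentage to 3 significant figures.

I = P / V = 377 / 110 = 3.427 A through the supply cable.
P_line = I² R_line = (3.427)² × 1.05 = 12.33 W
P_source = P_load + P_line = 377.0 + 12.33 = 389.3 W
η = P_load / P_source = 377.0 / 389.3 = 0.9683

96.8 %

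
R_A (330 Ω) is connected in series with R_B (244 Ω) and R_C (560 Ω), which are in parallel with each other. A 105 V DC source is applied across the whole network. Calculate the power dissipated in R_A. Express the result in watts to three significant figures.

14.6 W

Replace R_B and R_C with their parallel equivalent so the circuit becomes R_A in series with R_p.
R_p = (244×560)/(244+560) = 170.0 Ω
R_total = 330 + 170.0 = 500.0 Ω
I = V / R_total = 105 / 500.0 = 0.2100 A
R_A carries the full series current, so P = I²R.
P_R_A = (0.2100)² × 330 = 14.56 W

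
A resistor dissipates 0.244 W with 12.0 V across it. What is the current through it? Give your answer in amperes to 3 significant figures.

0.0203 A

Inverting the appropriate power form: I = P / V.
I = 0.244 / 12.0 = 0.02033 A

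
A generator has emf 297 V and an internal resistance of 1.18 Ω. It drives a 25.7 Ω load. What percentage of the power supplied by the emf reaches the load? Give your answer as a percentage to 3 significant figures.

95.6 %

Efficiency is P_load / P_total. With a series r and R sharing the same I, P = I²R for each, so η = R/(R+r).
η = R / (R + r) = 25.7 / (25.7 + 1.18) = 0.9561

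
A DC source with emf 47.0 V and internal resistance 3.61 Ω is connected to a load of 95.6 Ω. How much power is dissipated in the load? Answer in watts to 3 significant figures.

Find the circuit current first, then P = I²R for the load (series elements share I).
I = ε / (r + R) = 47.0 / (3.61 + 95.6) = 0.4737 A
P_load = I² R = (0.4737)² × 95.6 = 21.46 W

21.5 W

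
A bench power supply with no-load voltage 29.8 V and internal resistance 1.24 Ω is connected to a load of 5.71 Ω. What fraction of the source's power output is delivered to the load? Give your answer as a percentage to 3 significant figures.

η = P_load/(P_load+P_int) = I²R/(I²R+I²r) = R/(R+r) — the I² cancels for series elements.
η = R / (R + r) = 5.71 / (5.71 + 1.24) = 0.8216

82.2 %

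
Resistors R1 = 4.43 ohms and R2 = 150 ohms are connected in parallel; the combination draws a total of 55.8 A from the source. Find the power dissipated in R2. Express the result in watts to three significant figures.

Only the total current is stated, so first find the parallel equivalent to get the voltage across the combination.
1/R_eq = 1/4.43 + 1/150 ⇒ R_eq = 4.303 Ω
V = I_total × R_eq = 55.80 × 4.303 = 240.1 V
P_R2 = V² / R2 = (240.1)² / 150 = 384.3 W

384 W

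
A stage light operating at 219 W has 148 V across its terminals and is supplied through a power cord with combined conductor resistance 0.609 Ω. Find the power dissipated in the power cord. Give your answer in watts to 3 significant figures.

The power cord and load are in series, so the same current flows in both; the loss is I²R_line.
I = P / V = 219 / 148 = 1.480 A through the power cord.
P_line = I² R_line = (1.480)² × 0.609 = 1.333 W

1.33 W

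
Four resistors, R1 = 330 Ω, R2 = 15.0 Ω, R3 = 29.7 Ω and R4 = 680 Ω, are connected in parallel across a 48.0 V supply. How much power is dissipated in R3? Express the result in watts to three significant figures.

The supply voltage appears across each parallel branch — just use P = V²/R3.
P_R3 = V² / R3 = (48.0)² / 29.7 Ω = 77.58 W

77.6 W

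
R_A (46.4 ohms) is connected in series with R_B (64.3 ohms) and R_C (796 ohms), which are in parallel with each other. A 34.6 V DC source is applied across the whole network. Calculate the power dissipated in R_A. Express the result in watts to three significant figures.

4.95 W

First combine the parallel branches into one equivalent R_p, then R_A + R_p is a series pair.
R_p = (64.3×796)/(64.3+796) = 59.49 Ω
R_total = 46.4 + 59.49 = 105.9 Ω
I = V / R_total = 34.6 / 105.9 = 0.3267 A
R_A carries the full series current, so P = I²R.
P_R_A = (0.3267)² × 46.4 = 4.954 W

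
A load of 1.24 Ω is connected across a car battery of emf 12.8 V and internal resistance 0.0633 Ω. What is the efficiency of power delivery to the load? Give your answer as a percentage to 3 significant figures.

95.1 %

Both r and R carry the same current, so the power split is just the resistance split: η = R/(R+r).
η = R / (R + r) = 1.24 / (1.24 + 0.0633) = 0.9514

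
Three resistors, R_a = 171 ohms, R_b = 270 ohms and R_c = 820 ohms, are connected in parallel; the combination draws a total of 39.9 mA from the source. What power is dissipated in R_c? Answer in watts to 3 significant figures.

0.0167 W

Only the total current is stated, so first find the parallel equivalent to get the voltage across the combination.
1/R_eq = 1/171 + 1/270 + 1/820 ⇒ R_eq = 92.84 Ω
V = I_total × R_eq = 0.03990 × 92.84 = 3.704 V
P_R_c = V² / R_c = (3.704)² / 820 = 0.01673 W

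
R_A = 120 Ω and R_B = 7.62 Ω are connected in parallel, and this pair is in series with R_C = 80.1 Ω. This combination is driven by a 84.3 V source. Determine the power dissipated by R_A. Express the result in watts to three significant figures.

Reduce the parallel combination to a single R_p; the circuit then becomes R_p in series with the remaining resistor.
R_p = (120×7.62)/(120+7.62) = 7.165 Ω
R_total = R_p + 80.1 = 7.165 + 80.1 = 87.27 Ω
I = V / R_total = 84.3 / 87.27 = 0.9660 A
Voltage across the parallel pair: V_p = I × R_p = 0.9660 × 7.165 = 6.922 V
R_A sits across V_p; its power is V_p²/R.
P_R_A = (6.922)² / 120 = 0.3992 W

0.399 W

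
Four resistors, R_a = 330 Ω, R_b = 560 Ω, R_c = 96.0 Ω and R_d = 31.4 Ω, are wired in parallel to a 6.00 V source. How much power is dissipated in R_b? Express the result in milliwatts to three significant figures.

Each parallel branch sees the full supply voltage, so P = V²/R applies directly to the target branch.
P_R_b = V² / R_b = (6.00)² / 560 Ω = 0.06429 W

64.3 mW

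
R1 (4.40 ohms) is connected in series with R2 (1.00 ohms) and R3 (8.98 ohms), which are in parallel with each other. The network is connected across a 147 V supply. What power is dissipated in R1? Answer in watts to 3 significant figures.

3390 W

Collapse R2‖R3 to a single equivalent, reducing the network to two series elements.
R_p = (1.00×8.98)/(1.00+8.98) = 0.8998 Ω
R_total = 4.40 + 0.8998 = 5.300 Ω
I = V / R_total = 147 / 5.300 = 27.74 A
The full supply current passes through R1: P = I²R.
P_R1 = (27.74)² × 4.40 = 3385 W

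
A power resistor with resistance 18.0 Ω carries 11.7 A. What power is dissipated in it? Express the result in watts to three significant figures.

Knowing I and R, the power is just I²R — no need to find V first.
P = (11.70 A)² × 18.0 Ω = 2464 W

2460 W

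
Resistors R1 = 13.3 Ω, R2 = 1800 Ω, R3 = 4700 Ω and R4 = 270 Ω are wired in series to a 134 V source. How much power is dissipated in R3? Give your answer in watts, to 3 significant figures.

Every series element carries the same I. Get I from the total resistance, then P = I² × R3.
R_total = 13.3 + 1800 + 4700 + 270 = 6783 Ω
I = V / R_total = 134 / 6783 = 0.01975 A
P_R3 = I² × R3 = (0.01975)² × 4700 = 1.834 W

1.83 W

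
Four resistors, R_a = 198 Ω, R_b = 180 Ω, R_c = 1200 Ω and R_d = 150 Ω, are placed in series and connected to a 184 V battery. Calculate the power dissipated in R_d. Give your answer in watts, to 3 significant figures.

Since the resistors are in series they all carry the loop current I = V/R_total; the power in any one is I²R.
R_total = 198 + 180 + 1200 + 150 = 1728 Ω
I = V / R_total = 184 / 1728 = 0.1065 A
P_R_d = I² × R_d = (0.1065)² × 150 = 1.701 W

1.70 W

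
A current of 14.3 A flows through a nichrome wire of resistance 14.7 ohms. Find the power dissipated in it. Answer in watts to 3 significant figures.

3010 W

Knowing I and R, the power is just I²R — no need to find V first.
P = (14.30 A)² × 14.7 Ω = 3006 W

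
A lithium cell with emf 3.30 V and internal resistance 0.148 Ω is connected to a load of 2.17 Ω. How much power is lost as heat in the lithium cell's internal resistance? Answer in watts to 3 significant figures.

Internal loss is I²r, with I set by the total series resistance r+R.
I = ε / (r + R) = 3.30 / (0.148 + 2.17) = 1.424 A
P_int = I² r = (1.424)² × 0.148 = 0.3000 W

0.300 W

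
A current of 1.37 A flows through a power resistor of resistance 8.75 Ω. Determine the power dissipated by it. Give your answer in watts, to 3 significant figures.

16.4 W

Knowing I and R, the power is just I²R — no need to find V first.
P = (1.370 A)² × 8.75 Ω = 16.42 W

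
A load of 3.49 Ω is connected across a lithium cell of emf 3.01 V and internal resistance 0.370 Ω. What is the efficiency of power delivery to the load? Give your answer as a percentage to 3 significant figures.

η = P_load/(P_load+P_int) = I²R/(I²R+I²r) = R/(R+r) — the I² cancels for series elements.
η = R / (R + r) = 3.49 / (3.49 + 0.370) = 0.9041

90.4 %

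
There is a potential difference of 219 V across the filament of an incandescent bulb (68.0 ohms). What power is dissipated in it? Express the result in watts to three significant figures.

V and R are stated; P = V²/R avoids computing the current.
P = (219 V)² / 68.0 Ω = 705.3 W

705 W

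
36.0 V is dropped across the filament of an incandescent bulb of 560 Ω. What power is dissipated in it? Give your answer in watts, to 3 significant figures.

2.31 W

V and R are stated; P = V²/R avoids computing the current.
P = (36.0 V)² / 560 Ω = 2.314 W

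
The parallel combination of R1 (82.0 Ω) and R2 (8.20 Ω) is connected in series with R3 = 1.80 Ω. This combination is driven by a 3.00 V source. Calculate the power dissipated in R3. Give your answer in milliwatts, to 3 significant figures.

Collapse the R1‖R2 pair into one equivalent R_p; then R_p and R3 form a series string.
R_p = (82.0×8.20)/(82.0+8.20) = 7.455 Ω
R_total = R_p + 1.80 = 7.455 + 1.80 = 9.255 Ω
I = V / R_total = 3.00 / 9.255 = 0.3242 A
R3 carries the full series current, so P = I²R.
P_R3 = (0.3242)² × 1.80 = 0.1891 W

189 mW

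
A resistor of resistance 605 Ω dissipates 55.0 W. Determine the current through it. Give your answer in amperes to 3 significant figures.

0.302 A

Rearranging the power relation for the two known quantities gives I = √(P / R).
I = √(55.0 / 605) = 0.3015 A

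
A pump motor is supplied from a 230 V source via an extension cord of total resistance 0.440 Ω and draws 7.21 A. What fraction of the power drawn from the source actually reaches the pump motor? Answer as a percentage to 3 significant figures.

The extension cord carries the full 7.21 A.
P_line = I² R_line = (7.210)² × 0.440 = 22.87 W
P_source = V I = 230 × 7.210 = 1658 W; P_load = 1635 W
η = P_load / P_source = 1635 / 1658 = 0.9862

98.6 %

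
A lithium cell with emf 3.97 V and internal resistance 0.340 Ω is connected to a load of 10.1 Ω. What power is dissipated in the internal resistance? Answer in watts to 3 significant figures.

0.0492 W

The source's internal resistance is just another series element carrying I; its dissipation is I²r.
I = ε / (r + R) = 3.97 / (0.340 + 10.1) = 0.3803 A
P_int = I² r = (0.3803)² × 0.340 = 0.04917 W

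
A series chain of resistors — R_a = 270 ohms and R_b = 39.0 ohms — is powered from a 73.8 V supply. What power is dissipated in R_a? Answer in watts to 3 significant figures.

Since the resistors are in series they all carry the loop current I = V/R_total; the power in any one is I²R.
R_total = 270 + 39.0 = 309.0 Ω
I = V / R_total = 73.8 / 309.0 = 0.2388 A
P_R_a = I² × R_a = (0.2388)² × 270 = 15.40 W

15.4 W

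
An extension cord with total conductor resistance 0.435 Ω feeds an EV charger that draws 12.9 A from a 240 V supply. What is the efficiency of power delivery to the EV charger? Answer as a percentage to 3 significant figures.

97.7 %

The extension cord carries the full 12.9 A.
P_line = I² R_line = (12.90)² × 0.435 = 72.39 W
P_source = V I = 240 × 12.90 = 3096 W; P_load = 3024 W
η = P_load / P_source = 3024 / 3096 = 0.9766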